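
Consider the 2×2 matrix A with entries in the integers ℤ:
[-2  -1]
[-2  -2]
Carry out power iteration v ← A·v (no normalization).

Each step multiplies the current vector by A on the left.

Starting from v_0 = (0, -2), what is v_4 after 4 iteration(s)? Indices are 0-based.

v_4 = (-96, -136)

v_0 = (0, -2).
v_1 = A·v_0 = (2, 4).
v_2 = A·v_1 = (-8, -12).
v_3 = A·v_2 = (28, 40).
v_4 = A·v_3 = (-96, -136).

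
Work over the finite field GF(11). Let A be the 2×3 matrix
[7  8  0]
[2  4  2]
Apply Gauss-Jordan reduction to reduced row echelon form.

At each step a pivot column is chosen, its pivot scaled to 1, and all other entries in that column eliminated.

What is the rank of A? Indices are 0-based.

step 1: normalize row 0 (÷7) = (1, 9, 0)
  row 1: subtract 2×row0 = (0, 8, 2)
step 2: normalize row 1 (÷8) = (0, 1, 3)
  row 0: subtract 9×row1 = (1, 0, 6)

rank = 2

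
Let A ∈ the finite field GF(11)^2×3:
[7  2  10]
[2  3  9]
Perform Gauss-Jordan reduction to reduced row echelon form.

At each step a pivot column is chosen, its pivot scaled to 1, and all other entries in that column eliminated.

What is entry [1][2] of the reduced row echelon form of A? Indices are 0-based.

M[1][2] = 9

pivot(0,0)=7: scale R0 → (1, 5, 3)
  clear (1,0): R1 −= (2)R0 → (0, 4, 3)
pivot(1,1)=4: scale R1 → (0, 1, 9)
  clear (0,1): R0 −= (5)R1 → (1, 0, 2)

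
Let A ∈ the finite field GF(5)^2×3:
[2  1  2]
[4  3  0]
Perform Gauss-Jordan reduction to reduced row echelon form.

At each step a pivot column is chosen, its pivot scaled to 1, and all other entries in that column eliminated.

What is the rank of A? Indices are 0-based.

rank = 2

[1] R0 /= 2  ⇒  (1, 3, 1)
     R1 -= 4·R0  ⇒  (0, 1, 1)
[2] R1 /= 1  ⇒  (0, 1, 1)
     R0 -= 3·R1  ⇒  (1, 0, 3)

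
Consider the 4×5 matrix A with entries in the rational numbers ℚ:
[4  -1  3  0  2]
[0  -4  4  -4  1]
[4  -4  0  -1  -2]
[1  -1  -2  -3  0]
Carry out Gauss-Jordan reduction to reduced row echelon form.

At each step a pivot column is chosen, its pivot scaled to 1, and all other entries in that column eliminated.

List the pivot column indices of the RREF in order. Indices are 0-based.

step 1: normalize row 0 (÷4) = (1, -1/4, 3/4, 0, 1/2)
  row 2: subtract 4×row0 = (0, -3, -3, -1, -4)
  row 3: subtract 1×row0 = (0, -3/4, -11/4, -3, -1/2)
step 2: normalize row 1 (÷-4) = (0, 1, -1, 1, -1/4)
  row 0: subtract -1/4×row1 = (1, 0, 1/2, 1/4, 7/16)
  row 2: subtract -3×row1 = (0, 0, -6, 2, -19/4)
  row 3: subtract -3/4×row1 = (0, 0, -7/2, -9/4, -11/16)
step 3: normalize row 2 (÷-6) = (0, 0, 1, -1/3, 19/24)
  row 0: subtract 1/2×row2 = (1, 0, 0, 5/12, 1/24)
  row 1: subtract -1×row2 = (0, 1, 0, 2/3, 13/24)
  row 3: subtract -7/2×row2 = (0, 0, 0, -41/12, 25/12)
step 4: normalize row 3 (÷-41/12) = (0, 0, 0, 1, -25/41)
  row 0: subtract 5/12×row3 = (1, 0, 0, 0, 97/328)
  row 1: subtract 2/3×row3 = (0, 1, 0, 0, 311/328)
  row 2: subtract -1/3×row3 = (0, 0, 1, 0, 193/328)

pivot columns: 0, 1, 2, 3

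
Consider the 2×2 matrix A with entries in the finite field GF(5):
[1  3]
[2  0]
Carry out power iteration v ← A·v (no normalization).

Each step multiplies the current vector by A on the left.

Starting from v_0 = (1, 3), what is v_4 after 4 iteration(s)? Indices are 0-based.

v_4 = (2, 2)

v_0 = (1, 3).
v_1 = A·v_0 = (0, 2).
v_2 = A·v_1 = (1, 0).
v_3 = A·v_2 = (1, 2).
v_4 = A·v_3 = (2, 2).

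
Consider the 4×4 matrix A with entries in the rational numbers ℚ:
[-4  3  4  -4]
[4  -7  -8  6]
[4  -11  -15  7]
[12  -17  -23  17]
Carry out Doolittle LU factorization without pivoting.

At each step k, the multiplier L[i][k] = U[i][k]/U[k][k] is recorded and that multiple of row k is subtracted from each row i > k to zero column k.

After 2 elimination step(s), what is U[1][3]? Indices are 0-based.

[col 0] pivot -4
  R1 -= -1*R0 → (0, -4, -4, 2)  (L[1][0] := -1)
  R2 -= -1*R0 → (0, -8, -11, 3)  (L[2][0] := -1)
  R3 -= -3*R0 → (0, -8, -11, 5)  (L[3][0] := -3)
[col 1] pivot -4
  R2 -= 2*R1 → (0, 0, -3, -1)  (L[2][1] := 2)
  R3 -= 2*R1 → (0, 0, -3, 1)  (L[3][1] := 2)

U[1][3] = 2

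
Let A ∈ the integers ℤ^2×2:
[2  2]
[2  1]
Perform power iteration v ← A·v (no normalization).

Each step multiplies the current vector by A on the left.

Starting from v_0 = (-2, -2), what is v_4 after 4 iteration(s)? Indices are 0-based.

v_4 = (-356, -278)

v_0 = (-2, -2).
v_1 = A·v_0 = (-8, -6).
v_2 = A·v_1 = (-28, -22).
v_3 = A·v_2 = (-100, -78).
v_4 = A·v_3 = (-356, -278).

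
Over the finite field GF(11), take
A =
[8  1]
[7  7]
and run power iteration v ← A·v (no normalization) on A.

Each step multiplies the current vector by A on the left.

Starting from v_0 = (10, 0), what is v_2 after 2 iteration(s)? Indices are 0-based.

v_0 = (10, 0).
v_1 = A·v_0 = (3, 4).
v_2 = A·v_1 = (6, 5).

v_2 = (6, 5)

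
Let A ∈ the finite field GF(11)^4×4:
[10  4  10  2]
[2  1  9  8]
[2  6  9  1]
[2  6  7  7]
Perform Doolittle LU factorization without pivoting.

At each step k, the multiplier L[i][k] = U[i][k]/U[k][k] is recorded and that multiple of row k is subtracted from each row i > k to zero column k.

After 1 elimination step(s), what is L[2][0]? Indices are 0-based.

L[2][0] = 9

Step 1: pivot at (0,0) is 10.
  row1 ← row1 − (9)·row0  ⇒  L[1][0]=9, U row1=(0, 9, 7, 1)
  row2 ← row2 − (9)·row0  ⇒  L[2][0]=9, U row2=(0, 3, 7, 5)
  row3 ← row3 − (9)·row0  ⇒  L[3][0]=9, U row3=(0, 3, 5, 0)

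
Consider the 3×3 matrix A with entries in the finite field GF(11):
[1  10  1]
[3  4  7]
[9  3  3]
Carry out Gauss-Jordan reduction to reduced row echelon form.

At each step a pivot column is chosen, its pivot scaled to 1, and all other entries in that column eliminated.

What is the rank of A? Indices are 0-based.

pivot(0,0)=1: scale R0 → (1, 10, 1)
  clear (1,0): R1 −= (3)R0 → (0, 7, 4)
  clear (2,0): R2 −= (9)R0 → (0, 1, 5)
pivot(1,1)=7: scale R1 → (0, 1, 10)
  clear (0,1): R0 −= (10)R1 → (1, 0, 0)
  clear (2,1): R2 −= (1)R1 → (0, 0, 6)
pivot(2,2)=6: scale R2 → (0, 0, 1)
  clear (1,2): R1 −= (10)R2 → (0, 1, 0)

rank = 3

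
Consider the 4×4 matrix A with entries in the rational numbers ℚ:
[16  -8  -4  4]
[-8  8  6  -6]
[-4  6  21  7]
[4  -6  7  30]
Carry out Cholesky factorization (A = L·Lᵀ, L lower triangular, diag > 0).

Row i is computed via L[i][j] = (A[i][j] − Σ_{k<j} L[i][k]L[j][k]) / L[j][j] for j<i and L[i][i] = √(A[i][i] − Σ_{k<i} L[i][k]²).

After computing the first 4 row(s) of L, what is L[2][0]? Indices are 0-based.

L[2][0] = -1

Step 1: L[0][0] = √(16) = 4.
  L[1][0] = (-8) / L[0][0] = -2.
Step 2: L[1][1] = √(4) = 2.
  L[2][0] = (-4) / L[0][0] = -1.
  L[2][1] = (4) / L[1][1] = 2.
Step 3: L[2][2] = √(16) = 4.
  L[3][0] = (4) / L[0][0] = 1.
  L[3][1] = (-4) / L[1][1] = -2.
  L[3][2] = (12) / L[2][2] = 3.
Step 4: L[3][3] = √(16) = 4.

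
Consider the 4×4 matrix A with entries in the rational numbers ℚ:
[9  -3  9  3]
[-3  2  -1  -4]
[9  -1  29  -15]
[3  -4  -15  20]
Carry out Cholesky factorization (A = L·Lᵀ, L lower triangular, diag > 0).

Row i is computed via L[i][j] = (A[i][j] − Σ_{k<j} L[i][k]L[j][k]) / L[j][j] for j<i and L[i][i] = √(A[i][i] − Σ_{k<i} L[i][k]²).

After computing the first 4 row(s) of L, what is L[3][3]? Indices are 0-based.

L[3][3] = 1

Step 1: L[0][0] = √(9) = 3.
  L[1][0] = (-3) / L[0][0] = -1.
Step 2: L[1][1] = √(1) = 1.
  L[2][0] = (9) / L[0][0] = 3.
  L[2][1] = (2) / L[1][1] = 2.
Step 3: L[2][2] = √(16) = 4.
  L[3][0] = (3) / L[0][0] = 1.
  L[3][1] = (-3) / L[1][1] = -3.
  L[3][2] = (-12) / L[2][2] = -3.
Step 4: L[3][3] = √(1) = 1.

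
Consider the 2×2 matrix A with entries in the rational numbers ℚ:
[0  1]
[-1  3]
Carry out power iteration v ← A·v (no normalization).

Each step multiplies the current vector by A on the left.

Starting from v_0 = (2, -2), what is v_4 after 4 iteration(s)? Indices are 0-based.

v_4 = (-58, -152)

v_0 = (2, -2).
v_1 = A·v_0 = (-2, -8).
v_2 = A·v_1 = (-8, -22).
v_3 = A·v_2 = (-22, -58).
v_4 = A·v_3 = (-58, -152).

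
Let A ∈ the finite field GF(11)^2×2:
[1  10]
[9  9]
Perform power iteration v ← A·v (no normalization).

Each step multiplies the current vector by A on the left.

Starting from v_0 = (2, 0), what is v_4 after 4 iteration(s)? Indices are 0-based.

v_4 = (0, 3)

v_0 = (2, 0).
v_1 = A·v_0 = (2, 7).
v_2 = A·v_1 = (6, 4).
v_3 = A·v_2 = (2, 2).
v_4 = A·v_3 = (0, 3).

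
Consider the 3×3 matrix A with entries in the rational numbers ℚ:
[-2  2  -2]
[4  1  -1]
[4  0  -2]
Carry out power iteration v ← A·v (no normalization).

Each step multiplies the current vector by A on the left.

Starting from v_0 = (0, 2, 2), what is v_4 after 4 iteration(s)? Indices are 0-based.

v_0 = (0, 2, 2).
v_1 = A·v_0 = (0, 0, -4).
v_2 = A·v_1 = (8, 4, 8).
v_3 = A·v_2 = (-24, 28, 16).
v_4 = A·v_3 = (72, -84, -128).

v_4 = (72, -84, -128)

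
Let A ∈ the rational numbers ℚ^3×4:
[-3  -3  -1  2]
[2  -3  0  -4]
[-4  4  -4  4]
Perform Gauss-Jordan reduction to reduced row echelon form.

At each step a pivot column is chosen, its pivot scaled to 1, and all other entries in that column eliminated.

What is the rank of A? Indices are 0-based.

step 1: normalize row 0 (÷-3) = (1, 1, 1/3, -2/3)
  row 1: subtract 2×row0 = (0, -5, -2/3, -8/3)
  row 2: subtract -4×row0 = (0, 8, -8/3, 4/3)
step 2: normalize row 1 (÷-5) = (0, 1, 2/15, 8/15)
  row 0: subtract 1×row1 = (1, 0, 1/5, -6/5)
  row 2: subtract 8×row1 = (0, 0, -56/15, -44/15)
step 3: normalize row 2 (÷-56/15) = (0, 0, 1, 11/14)
  row 0: subtract 1/5×row2 = (1, 0, 0, -19/14)
  row 1: subtract 2/15×row2 = (0, 1, 0, 3/7)

rank = 3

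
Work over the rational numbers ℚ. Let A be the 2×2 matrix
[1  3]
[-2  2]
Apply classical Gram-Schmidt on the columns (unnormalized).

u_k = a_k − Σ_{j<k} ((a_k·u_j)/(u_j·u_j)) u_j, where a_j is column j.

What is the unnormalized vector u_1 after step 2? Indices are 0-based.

Step 1: u_0 = a_0 = (1, -2).
Step 2: u_1 = a_1 − (-1/5)·u_0 = (16/5, 8/5).

u_1 = (16/5, 8/5)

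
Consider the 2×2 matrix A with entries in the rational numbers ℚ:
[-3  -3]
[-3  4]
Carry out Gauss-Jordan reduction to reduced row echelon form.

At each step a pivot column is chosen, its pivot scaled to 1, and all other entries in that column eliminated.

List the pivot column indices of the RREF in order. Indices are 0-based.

pivot columns: 0, 1

pivot(0,0)=-3: scale R0 → (1, 1)
  clear (1,0): R1 −= (-3)R0 → (0, 7)
pivot(1,1)=7: scale R1 → (0, 1)
  clear (0,1): R0 −= (1)R1 → (1, 0)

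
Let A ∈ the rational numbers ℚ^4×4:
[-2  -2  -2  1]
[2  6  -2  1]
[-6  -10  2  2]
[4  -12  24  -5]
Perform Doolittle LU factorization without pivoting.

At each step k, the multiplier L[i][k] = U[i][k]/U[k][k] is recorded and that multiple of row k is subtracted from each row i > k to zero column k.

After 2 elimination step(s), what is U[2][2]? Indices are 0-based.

Step 1: pivot at (0,0) is -2.
  row1 ← row1 − (-1)·row0  ⇒  L[1][0]=-1, U row1=(0, 4, -4, 2)
  row2 ← row2 − (3)·row0  ⇒  L[2][0]=3, U row2=(0, -4, 8, -1)
  row3 ← row3 − (-2)·row0  ⇒  L[3][0]=-2, U row3=(0, -16, 20, -3)
Step 2: pivot at (1,1) is 4.
  row2 ← row2 − (-1)·row1  ⇒  L[2][1]=-1, U row2=(0, 0, 4, 1)
  row3 ← row3 − (-4)·row1  ⇒  L[3][1]=-4, U row3=(0, 0, 4, 5)

U[2][2] = 4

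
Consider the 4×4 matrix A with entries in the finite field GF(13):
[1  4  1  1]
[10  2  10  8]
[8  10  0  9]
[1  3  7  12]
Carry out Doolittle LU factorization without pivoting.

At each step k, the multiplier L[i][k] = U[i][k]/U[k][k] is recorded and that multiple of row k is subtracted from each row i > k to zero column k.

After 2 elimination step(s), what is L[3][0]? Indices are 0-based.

[col 0] pivot 1
  R1 -= 10*R0 → (0, 1, 0, 11)  (L[1][0] := 10)
  R2 -= 8*R0 → (0, 4, 5, 1)  (L[2][0] := 8)
  R3 -= 1*R0 → (0, 12, 6, 11)  (L[3][0] := 1)
[col 1] pivot 1
  R2 -= 4*R1 → (0, 0, 5, 9)  (L[2][1] := 4)
  R3 -= 12*R1 → (0, 0, 6, 9)  (L[3][1] := 12)

L[3][0] = 1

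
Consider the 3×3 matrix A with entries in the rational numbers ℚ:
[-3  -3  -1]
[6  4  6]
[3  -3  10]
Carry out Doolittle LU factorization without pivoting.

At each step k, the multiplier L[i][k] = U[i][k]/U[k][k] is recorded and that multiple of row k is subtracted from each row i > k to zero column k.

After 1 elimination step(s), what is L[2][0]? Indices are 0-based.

L[2][0] = -1

Step 1: pivot at (0,0) is -3.
  row1 ← row1 − (-2)·row0  ⇒  L[1][0]=-2, U row1=(0, -2, 4)
  row2 ← row2 − (-1)·row0  ⇒  L[2][0]=-1, U row2=(0, -6, 9)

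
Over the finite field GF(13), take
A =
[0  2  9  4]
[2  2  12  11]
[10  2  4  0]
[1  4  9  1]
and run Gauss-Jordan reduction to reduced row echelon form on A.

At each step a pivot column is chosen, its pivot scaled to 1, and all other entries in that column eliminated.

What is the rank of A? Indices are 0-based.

[1] R0 <-> R1
[1] R0 /= 2  ⇒  (1, 1, 6, 12)
     R2 -= 10·R0  ⇒  (0, 5, 9, 10)
     R3 -= 1·R0  ⇒  (0, 3, 3, 2)
[2] R1 /= 2  ⇒  (0, 1, 11, 2)
     R0 -= 1·R1  ⇒  (1, 0, 8, 10)
     R2 -= 5·R1  ⇒  (0, 0, 6, 0)
     R3 -= 3·R1  ⇒  (0, 0, 9, 9)
[3] R2 /= 6  ⇒  (0, 0, 1, 0)
     R0 -= 8·R2  ⇒  (1, 0, 0, 10)
     R1 -= 11·R2  ⇒  (0, 1, 0, 2)
     R3 -= 9·R2  ⇒  (0, 0, 0, 9)
[4] R3 /= 9  ⇒  (0, 0, 0, 1)
     R0 -= 10·R3  ⇒  (1, 0, 0, 0)
     R1 -= 2·R3  ⇒  (0, 1, 0, 0)

rank = 4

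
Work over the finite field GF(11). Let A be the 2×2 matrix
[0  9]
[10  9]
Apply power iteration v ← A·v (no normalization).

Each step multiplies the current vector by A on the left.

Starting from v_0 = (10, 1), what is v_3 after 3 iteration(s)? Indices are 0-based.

v_0 = (10, 1).
v_1 = A·v_0 = (9, 10).
v_2 = A·v_1 = (2, 4).
v_3 = A·v_2 = (3, 1).

v_3 = (3, 1)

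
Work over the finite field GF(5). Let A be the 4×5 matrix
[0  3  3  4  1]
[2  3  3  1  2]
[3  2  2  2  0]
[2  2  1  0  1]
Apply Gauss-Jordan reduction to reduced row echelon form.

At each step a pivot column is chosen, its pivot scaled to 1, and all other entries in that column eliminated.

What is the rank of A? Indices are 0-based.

step 1: exchange rows 0,1
step 1: normalize row 0 (÷2) = (1, 4, 4, 3, 1)
  row 2: subtract 3×row0 = (0, 0, 0, 3, 2)
  row 3: subtract 2×row0 = (0, 4, 3, 4, 4)
step 2: normalize row 1 (÷3) = (0, 1, 1, 3, 2)
  row 0: subtract 4×row1 = (1, 0, 0, 1, 3)
  row 3: subtract 4×row1 = (0, 0, 4, 2, 1)
step 3: exchange rows 2,3
step 3: normalize row 2 (÷4) = (0, 0, 1, 3, 4)
  row 1: subtract 1×row2 = (0, 1, 0, 0, 3)
step 4: normalize row 3 (÷3) = (0, 0, 0, 1, 4)
  row 0: subtract 1×row3 = (1, 0, 0, 0, 4)
  row 2: subtract 3×row3 = (0, 0, 1, 0, 2)

rank = 4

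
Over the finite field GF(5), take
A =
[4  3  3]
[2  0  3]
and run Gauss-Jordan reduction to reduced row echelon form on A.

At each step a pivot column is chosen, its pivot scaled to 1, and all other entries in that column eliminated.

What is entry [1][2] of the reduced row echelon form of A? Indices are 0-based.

pivot(0,0)=4: scale R0 → (1, 2, 2)
  clear (1,0): R1 −= (2)R0 → (0, 1, 4)
pivot(1,1)=1: scale R1 → (0, 1, 4)
  clear (0,1): R0 −= (2)R1 → (1, 0, 4)

M[1][2] = 4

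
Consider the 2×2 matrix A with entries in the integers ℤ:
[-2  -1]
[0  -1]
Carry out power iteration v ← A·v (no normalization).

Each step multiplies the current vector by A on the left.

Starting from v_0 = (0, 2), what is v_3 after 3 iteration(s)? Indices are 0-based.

v_0 = (0, 2).
v_1 = A·v_0 = (-2, -2).
v_2 = A·v_1 = (6, 2).
v_3 = A·v_2 = (-14, -2).

v_3 = (-14, -2)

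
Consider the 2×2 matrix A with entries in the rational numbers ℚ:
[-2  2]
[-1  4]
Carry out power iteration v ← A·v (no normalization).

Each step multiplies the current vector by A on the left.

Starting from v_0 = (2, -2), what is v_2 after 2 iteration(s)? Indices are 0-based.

v_2 = (-4, -32)

v_0 = (2, -2).
v_1 = A·v_0 = (-8, -10).
v_2 = A·v_1 = (-4, -32).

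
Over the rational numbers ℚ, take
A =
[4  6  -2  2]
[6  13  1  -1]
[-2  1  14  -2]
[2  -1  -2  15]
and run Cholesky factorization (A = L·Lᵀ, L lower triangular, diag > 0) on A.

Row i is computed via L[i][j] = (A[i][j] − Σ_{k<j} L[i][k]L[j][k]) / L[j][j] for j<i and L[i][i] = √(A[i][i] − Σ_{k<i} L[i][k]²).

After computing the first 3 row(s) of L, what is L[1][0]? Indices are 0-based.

L[1][0] = 3

Step 1: L[0][0] = √(4) = 2.
  L[1][0] = (6) / L[0][0] = 3.
Step 2: L[1][1] = √(4) = 2.
  L[2][0] = (-2) / L[0][0] = -1.
  L[2][1] = (4) / L[1][1] = 2.
Step 3: L[2][2] = √(9) = 3.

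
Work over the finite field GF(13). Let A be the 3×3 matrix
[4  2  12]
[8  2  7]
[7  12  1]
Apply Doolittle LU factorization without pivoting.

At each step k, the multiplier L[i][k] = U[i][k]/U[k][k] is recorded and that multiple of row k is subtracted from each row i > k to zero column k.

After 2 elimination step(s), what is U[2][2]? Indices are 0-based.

U[2][2] = 2

Step 1: pivot at (0,0) is 4.
  row1 ← row1 − (2)·row0  ⇒  L[1][0]=2, U row1=(0, 11, 9)
  row2 ← row2 − (5)·row0  ⇒  L[2][0]=5, U row2=(0, 2, 6)
Step 2: pivot at (1,1) is 11.
  row2 ← row2 − (12)·row1  ⇒  L[2][1]=12, U row2=(0, 0, 2)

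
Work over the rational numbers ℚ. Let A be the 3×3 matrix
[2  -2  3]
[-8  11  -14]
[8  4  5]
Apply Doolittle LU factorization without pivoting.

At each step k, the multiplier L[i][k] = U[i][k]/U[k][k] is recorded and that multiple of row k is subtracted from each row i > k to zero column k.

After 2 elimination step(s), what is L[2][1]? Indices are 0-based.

L[2][1] = 4

[col 0] pivot 2
  R1 -= -4*R0 → (0, 3, -2)  (L[1][0] := -4)
  R2 -= 4*R0 → (0, 12, -7)  (L[2][0] := 4)
[col 1] pivot 3
  R2 -= 4*R1 → (0, 0, 1)  (L[2][1] := 4)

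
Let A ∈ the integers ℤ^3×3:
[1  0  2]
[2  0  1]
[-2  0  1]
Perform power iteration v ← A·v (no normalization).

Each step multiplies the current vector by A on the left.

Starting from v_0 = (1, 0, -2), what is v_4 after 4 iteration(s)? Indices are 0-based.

v_0 = (1, 0, -2).
v_1 = A·v_0 = (-3, 0, -4).
v_2 = A·v_1 = (-11, -10, 2).
v_3 = A·v_2 = (-7, -20, 24).
v_4 = A·v_3 = (41, 10, 38).

v_4 = (41, 10, 38)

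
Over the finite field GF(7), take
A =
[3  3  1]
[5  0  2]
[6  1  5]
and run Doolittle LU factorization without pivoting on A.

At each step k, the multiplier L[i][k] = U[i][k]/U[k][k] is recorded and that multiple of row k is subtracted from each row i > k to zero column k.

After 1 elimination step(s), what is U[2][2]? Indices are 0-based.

U[2][2] = 3

k=0: U[0][0]=3
  eliminate (1,0): mult=4, new row 1: (0, 2, 5); set L[1][0]=4
  eliminate (2,0): mult=2, new row 2: (0, 2, 3); set L[2][0]=2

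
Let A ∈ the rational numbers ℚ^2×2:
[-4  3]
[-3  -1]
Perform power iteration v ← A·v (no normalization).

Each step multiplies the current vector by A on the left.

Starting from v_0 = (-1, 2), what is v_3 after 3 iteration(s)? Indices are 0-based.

v_3 = (55, 142)

v_0 = (-1, 2).
v_1 = A·v_0 = (10, 1).
v_2 = A·v_1 = (-37, -31).
v_3 = A·v_2 = (55, 142).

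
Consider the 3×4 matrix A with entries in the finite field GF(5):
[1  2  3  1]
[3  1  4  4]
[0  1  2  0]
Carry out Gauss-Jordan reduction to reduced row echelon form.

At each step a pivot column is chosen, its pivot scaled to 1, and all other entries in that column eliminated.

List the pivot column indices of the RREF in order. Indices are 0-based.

pivot(0,0)=1: scale R0 → (1, 2, 3, 1)
  clear (1,0): R1 −= (3)R0 → (0, 0, 0, 1)
pivot(1,1): swap R1↔R2
pivot(1,1)=1: scale R1 → (0, 1, 2, 0)
  clear (0,1): R0 −= (2)R1 → (1, 0, 4, 1)
col 2: no nonzero at/below row 2; advance.
pivot(2,3)=1: scale R2 → (0, 0, 0, 1)
  clear (0,3): R0 −= (1)R2 → (1, 0, 4, 0)

pivot columns: 0, 1, 3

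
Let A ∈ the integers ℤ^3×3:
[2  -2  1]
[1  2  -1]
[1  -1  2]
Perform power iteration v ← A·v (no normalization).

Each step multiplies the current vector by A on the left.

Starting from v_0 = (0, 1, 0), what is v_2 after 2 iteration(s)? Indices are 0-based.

v_0 = (0, 1, 0).
v_1 = A·v_0 = (-2, 2, -1).
v_2 = A·v_1 = (-9, 3, -6).

v_2 = (-9, 3, -6)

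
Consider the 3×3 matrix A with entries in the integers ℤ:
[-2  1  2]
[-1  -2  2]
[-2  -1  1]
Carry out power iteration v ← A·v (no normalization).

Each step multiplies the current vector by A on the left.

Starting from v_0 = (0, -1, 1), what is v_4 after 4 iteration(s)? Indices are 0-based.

v_4 = (24, 11, 43)

v_0 = (0, -1, 1).
v_1 = A·v_0 = (1, 4, 2).
v_2 = A·v_1 = (6, -5, -4).
v_3 = A·v_2 = (-25, -4, -11).
v_4 = A·v_3 = (24, 11, 43).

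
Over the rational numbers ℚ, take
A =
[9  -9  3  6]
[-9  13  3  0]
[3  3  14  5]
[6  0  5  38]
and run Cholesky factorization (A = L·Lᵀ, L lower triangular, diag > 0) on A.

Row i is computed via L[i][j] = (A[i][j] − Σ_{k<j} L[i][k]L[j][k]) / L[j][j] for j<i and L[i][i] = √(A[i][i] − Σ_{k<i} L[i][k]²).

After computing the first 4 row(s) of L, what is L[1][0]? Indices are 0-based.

Step 1: L[0][0] = √(9) = 3.
  L[1][0] = (-9) / L[0][0] = -3.
Step 2: L[1][1] = √(4) = 2.
  L[2][0] = (3) / L[0][0] = 1.
  L[2][1] = (6) / L[1][1] = 3.
Step 3: L[2][2] = √(4) = 2.
  L[3][0] = (6) / L[0][0] = 2.
  L[3][1] = (6) / L[1][1] = 3.
  L[3][2] = (-6) / L[2][2] = -3.
Step 4: L[3][3] = √(16) = 4.

L[1][0] = -3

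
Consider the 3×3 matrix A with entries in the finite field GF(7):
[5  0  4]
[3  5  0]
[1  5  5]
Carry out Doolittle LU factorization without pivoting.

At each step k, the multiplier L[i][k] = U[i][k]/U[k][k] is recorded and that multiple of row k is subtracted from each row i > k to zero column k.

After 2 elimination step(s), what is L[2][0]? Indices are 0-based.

L[2][0] = 3

k=0: U[0][0]=5
  eliminate (1,0): mult=2, new row 1: (0, 5, 6); set L[1][0]=2
  eliminate (2,0): mult=3, new row 2: (0, 5, 0); set L[2][0]=3
k=1: U[1][1]=5
  eliminate (2,1): mult=1, new row 2: (0, 0, 1); set L[2][1]=1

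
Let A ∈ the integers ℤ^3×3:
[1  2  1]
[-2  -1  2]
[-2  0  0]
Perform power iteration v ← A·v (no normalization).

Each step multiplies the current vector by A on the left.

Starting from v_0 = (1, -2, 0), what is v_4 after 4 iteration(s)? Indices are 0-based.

v_0 = (1, -2, 0).
v_1 = A·v_0 = (-3, 0, -2).
v_2 = A·v_1 = (-5, 2, 6).
v_3 = A·v_2 = (5, 20, 10).
v_4 = A·v_3 = (55, -10, -10).

v_4 = (55, -10, -10)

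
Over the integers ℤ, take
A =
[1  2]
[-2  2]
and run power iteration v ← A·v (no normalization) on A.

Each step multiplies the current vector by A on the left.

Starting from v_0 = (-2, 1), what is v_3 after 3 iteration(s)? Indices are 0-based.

v_0 = (-2, 1).
v_1 = A·v_0 = (0, 6).
v_2 = A·v_1 = (12, 12).
v_3 = A·v_2 = (36, 0).

v_3 = (36, 0)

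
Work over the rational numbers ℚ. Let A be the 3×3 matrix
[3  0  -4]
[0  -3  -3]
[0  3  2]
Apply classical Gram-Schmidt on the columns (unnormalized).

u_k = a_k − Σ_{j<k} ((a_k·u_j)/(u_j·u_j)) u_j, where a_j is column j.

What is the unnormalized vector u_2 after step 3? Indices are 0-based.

u_2 = (0, -1/2, -1/2)

Step 1: u_0 = a_0 = (3, 0, 0).
Step 2: u_1 = a_1 − (0)·u_0 = (0, -3, 3).
Step 3: u_2 = a_2 − (-4/3)·u_0 − (5/6)·u_1 = (0, -1/2, -1/2).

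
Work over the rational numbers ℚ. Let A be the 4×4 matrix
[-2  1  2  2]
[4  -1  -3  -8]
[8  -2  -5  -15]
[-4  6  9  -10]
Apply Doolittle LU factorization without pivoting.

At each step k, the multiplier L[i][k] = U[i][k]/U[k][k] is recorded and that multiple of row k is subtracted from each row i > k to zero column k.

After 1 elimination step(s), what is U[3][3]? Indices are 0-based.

U[3][3] = -14

k=0: U[0][0]=-2
  eliminate (1,0): mult=-2, new row 1: (0, 1, 1, -4); set L[1][0]=-2
  eliminate (2,0): mult=-4, new row 2: (0, 2, 3, -7); set L[2][0]=-4
  eliminate (3,0): mult=2, new row 3: (0, 4, 5, -14); set L[3][0]=2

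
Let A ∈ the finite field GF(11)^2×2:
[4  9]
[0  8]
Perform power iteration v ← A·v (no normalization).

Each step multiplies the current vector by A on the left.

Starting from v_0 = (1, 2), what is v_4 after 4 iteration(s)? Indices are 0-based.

v_0 = (1, 2).
v_1 = A·v_0 = (0, 5).
v_2 = A·v_1 = (1, 7).
v_3 = A·v_2 = (1, 1).
v_4 = A·v_3 = (2, 8).

v_4 = (2, 8)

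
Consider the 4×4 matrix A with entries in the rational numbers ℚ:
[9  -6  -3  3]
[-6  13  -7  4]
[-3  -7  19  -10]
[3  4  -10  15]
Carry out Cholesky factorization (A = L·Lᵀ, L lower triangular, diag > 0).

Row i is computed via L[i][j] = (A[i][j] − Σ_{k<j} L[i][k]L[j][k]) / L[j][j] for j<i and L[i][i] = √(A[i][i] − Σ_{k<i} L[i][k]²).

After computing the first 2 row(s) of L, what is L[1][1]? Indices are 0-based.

L[1][1] = 3

Step 1: L[0][0] = √(9) = 3.
  L[1][0] = (-6) / L[0][0] = -2.
Step 2: L[1][1] = √(9) = 3.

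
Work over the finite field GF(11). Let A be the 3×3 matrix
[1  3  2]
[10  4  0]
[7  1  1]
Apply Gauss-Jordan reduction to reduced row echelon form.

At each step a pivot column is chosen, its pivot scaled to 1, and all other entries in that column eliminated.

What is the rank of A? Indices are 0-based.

rank = 3

step 1: normalize row 0 (÷1) = (1, 3, 2)
  row 1: subtract 10×row0 = (0, 7, 2)
  row 2: subtract 7×row0 = (0, 2, 9)
step 2: normalize row 1 (÷7) = (0, 1, 5)
  row 0: subtract 3×row1 = (1, 0, 9)
  row 2: subtract 2×row1 = (0, 0, 10)
step 3: normalize row 2 (÷10) = (0, 0, 1)
  row 0: subtract 9×row2 = (1, 0, 0)
  row 1: subtract 5×row2 = (0, 1, 0)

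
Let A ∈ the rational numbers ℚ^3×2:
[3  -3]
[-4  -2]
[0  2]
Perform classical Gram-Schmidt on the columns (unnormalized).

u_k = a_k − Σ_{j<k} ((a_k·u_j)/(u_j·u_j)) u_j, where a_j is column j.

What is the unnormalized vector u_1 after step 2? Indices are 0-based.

Step 1: u_0 = a_0 = (3, -4, 0).
Step 2: u_1 = a_1 − (-1/25)·u_0 = (-72/25, -54/25, 2).

u_1 = (-72/25, -54/25, 2)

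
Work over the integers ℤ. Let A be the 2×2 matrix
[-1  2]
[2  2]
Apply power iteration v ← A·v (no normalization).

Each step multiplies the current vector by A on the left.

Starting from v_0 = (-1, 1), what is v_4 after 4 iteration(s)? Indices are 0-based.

v_4 = (-3, 42)

v_0 = (-1, 1).
v_1 = A·v_0 = (3, 0).
v_2 = A·v_1 = (-3, 6).
v_3 = A·v_2 = (15, 6).
v_4 = A·v_3 = (-3, 42).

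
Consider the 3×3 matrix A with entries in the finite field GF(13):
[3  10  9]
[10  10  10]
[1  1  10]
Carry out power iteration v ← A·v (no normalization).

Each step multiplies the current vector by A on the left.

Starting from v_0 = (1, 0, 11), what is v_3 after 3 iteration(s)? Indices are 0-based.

v_3 = (10, 1, 6)

v_0 = (1, 0, 11).
v_1 = A·v_0 = (11, 3, 7).
v_2 = A·v_1 = (9, 2, 6).
v_3 = A·v_2 = (10, 1, 6).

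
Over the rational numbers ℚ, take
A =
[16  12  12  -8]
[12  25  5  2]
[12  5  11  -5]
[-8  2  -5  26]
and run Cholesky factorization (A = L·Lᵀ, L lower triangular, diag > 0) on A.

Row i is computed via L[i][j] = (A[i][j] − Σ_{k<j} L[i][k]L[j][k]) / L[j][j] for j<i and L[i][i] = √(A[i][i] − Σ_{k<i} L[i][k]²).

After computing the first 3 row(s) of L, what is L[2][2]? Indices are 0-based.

L[2][2] = 1

Step 1: L[0][0] = √(16) = 4.
  L[1][0] = (12) / L[0][0] = 3.
Step 2: L[1][1] = √(16) = 4.
  L[2][0] = (12) / L[0][0] = 3.
  L[2][1] = (-4) / L[1][1] = -1.
Step 3: L[2][2] = √(1) = 1.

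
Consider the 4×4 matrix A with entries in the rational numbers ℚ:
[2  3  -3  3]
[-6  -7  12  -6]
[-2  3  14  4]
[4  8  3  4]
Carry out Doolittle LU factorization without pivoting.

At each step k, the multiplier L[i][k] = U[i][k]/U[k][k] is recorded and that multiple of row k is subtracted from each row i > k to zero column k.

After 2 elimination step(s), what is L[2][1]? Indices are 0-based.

k=0: U[0][0]=2
  eliminate (1,0): mult=-3, new row 1: (0, 2, 3, 3); set L[1][0]=-3
  eliminate (2,0): mult=-1, new row 2: (0, 6, 11, 7); set L[2][0]=-1
  eliminate (3,0): mult=2, new row 3: (0, 2, 9, -2); set L[3][0]=2
k=1: U[1][1]=2
  eliminate (2,1): mult=3, new row 2: (0, 0, 2, -2); set L[2][1]=3
  eliminate (3,1): mult=1, new row 3: (0, 0, 6, -5); set L[3][1]=1

L[2][1] = 3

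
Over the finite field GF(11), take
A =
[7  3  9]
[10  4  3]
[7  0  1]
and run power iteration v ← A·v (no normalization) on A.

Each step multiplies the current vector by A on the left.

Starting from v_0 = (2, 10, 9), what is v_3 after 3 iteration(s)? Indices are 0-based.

v_0 = (2, 10, 9).
v_1 = A·v_0 = (4, 10, 1).
v_2 = A·v_1 = (1, 6, 7).
v_3 = A·v_2 = (0, 0, 3).

v_3 = (0, 0, 3)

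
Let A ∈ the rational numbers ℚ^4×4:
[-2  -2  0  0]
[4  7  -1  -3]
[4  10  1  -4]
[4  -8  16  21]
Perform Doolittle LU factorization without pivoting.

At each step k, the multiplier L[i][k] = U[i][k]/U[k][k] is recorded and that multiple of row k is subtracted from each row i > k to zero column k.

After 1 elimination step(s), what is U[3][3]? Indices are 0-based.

U[3][3] = 21

k=0: U[0][0]=-2
  eliminate (1,0): mult=-2, new row 1: (0, 3, -1, -3); set L[1][0]=-2
  eliminate (2,0): mult=-2, new row 2: (0, 6, 1, -4); set L[2][0]=-2
  eliminate (3,0): mult=-2, new row 3: (0, -12, 16, 21); set L[3][0]=-2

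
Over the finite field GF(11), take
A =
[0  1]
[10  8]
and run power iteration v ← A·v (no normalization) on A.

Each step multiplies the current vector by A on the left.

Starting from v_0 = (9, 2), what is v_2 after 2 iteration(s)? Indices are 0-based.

v_2 = (7, 10)

v_0 = (9, 2).
v_1 = A·v_0 = (2, 7).
v_2 = A·v_1 = (7, 10).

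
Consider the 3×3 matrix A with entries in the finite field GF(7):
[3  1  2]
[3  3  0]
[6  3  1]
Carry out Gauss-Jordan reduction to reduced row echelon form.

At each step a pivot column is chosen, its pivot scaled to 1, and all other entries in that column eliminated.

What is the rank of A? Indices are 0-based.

pivot(0,0)=3: scale R0 → (1, 5, 3)
  clear (1,0): R1 −= (3)R0 → (0, 2, 5)
  clear (2,0): R2 −= (6)R0 → (0, 1, 4)
pivot(1,1)=2: scale R1 → (0, 1, 6)
  clear (0,1): R0 −= (5)R1 → (1, 0, 1)
  clear (2,1): R2 −= (1)R1 → (0, 0, 5)
pivot(2,2)=5: scale R2 → (0, 0, 1)
  clear (0,2): R0 −= (1)R2 → (1, 0, 0)
  clear (1,2): R1 −= (6)R2 → (0, 1, 0)

rank = 3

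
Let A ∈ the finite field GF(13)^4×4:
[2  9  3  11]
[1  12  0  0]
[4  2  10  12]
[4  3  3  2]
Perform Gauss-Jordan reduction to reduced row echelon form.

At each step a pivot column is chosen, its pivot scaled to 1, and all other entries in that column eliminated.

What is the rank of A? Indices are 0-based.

rank = 4

step 1: normalize row 0 (÷2) = (1, 11, 8, 12)
  row 1: subtract 1×row0 = (0, 1, 5, 1)
  row 2: subtract 4×row0 = (0, 10, 4, 3)
  row 3: subtract 4×row0 = (0, 11, 10, 6)
step 2: normalize row 1 (÷1) = (0, 1, 5, 1)
  row 0: subtract 11×row1 = (1, 0, 5, 1)
  row 2: subtract 10×row1 = (0, 0, 6, 6)
  row 3: subtract 11×row1 = (0, 0, 7, 8)
step 3: normalize row 2 (÷6) = (0, 0, 1, 1)
  row 0: subtract 5×row2 = (1, 0, 0, 9)
  row 1: subtract 5×row2 = (0, 1, 0, 9)
  row 3: subtract 7×row2 = (0, 0, 0, 1)
step 4: normalize row 3 (÷1) = (0, 0, 0, 1)
  row 0: subtract 9×row3 = (1, 0, 0, 0)
  row 1: subtract 9×row3 = (0, 1, 0, 0)
  row 2: subtract 1×row3 = (0, 0, 1, 0)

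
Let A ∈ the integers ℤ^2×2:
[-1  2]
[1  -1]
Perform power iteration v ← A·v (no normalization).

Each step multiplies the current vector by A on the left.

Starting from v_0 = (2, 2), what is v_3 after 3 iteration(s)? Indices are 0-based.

v_0 = (2, 2).
v_1 = A·v_0 = (2, 0).
v_2 = A·v_1 = (-2, 2).
v_3 = A·v_2 = (6, -4).

v_3 = (6, -4)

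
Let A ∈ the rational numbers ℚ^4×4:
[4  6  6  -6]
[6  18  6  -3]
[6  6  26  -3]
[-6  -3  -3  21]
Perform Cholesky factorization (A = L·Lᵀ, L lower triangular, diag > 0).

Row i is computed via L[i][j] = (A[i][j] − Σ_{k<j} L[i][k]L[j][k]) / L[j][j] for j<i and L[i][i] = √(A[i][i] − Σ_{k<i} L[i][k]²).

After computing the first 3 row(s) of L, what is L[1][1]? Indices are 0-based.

Step 1: L[0][0] = √(4) = 2.
  L[1][0] = (6) / L[0][0] = 3.
Step 2: L[1][1] = √(9) = 3.
  L[2][0] = (6) / L[0][0] = 3.
  L[2][1] = (-3) / L[1][1] = -1.
Step 3: L[2][2] = √(16) = 4.

L[1][1] = 3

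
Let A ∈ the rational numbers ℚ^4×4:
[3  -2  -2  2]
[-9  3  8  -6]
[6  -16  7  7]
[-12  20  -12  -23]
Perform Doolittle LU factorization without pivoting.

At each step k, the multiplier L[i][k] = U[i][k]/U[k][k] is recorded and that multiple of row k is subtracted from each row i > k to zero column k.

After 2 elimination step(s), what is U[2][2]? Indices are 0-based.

Step 1: pivot at (0,0) is 3.
  row1 ← row1 − (-3)·row0  ⇒  L[1][0]=-3, U row1=(0, -3, 2, 0)
  row2 ← row2 − (2)·row0  ⇒  L[2][0]=2, U row2=(0, -12, 11, 3)
  row3 ← row3 − (-4)·row0  ⇒  L[3][0]=-4, U row3=(0, 12, -20, -15)
Step 2: pivot at (1,1) is -3.
  row2 ← row2 − (4)·row1  ⇒  L[2][1]=4, U row2=(0, 0, 3, 3)
  row3 ← row3 − (-4)·row1  ⇒  L[3][1]=-4, U row3=(0, 0, -12, -15)

U[2][2] = 3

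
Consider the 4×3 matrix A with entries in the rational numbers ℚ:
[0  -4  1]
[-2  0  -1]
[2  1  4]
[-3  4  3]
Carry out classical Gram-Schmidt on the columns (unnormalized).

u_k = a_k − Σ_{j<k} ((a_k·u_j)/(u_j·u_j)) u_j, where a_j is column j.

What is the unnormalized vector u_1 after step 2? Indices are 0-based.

u_1 = (-4, -20/17, 37/17, 38/17)

Step 1: u_0 = a_0 = (0, -2, 2, -3).
Step 2: u_1 = a_1 − (-10/17)·u_0 = (-4, -20/17, 37/17, 38/17).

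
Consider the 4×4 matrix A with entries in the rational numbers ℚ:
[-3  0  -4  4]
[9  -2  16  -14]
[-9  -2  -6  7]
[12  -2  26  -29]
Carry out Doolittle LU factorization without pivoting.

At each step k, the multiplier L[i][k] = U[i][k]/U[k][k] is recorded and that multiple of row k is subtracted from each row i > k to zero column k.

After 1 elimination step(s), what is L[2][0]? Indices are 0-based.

L[2][0] = 3

[col 0] pivot -3
  R1 -= -3*R0 → (0, -2, 4, -2)  (L[1][0] := -3)
  R2 -= 3*R0 → (0, -2, 6, -5)  (L[2][0] := 3)
  R3 -= -4*R0 → (0, -2, 10, -13)  (L[3][0] := -4)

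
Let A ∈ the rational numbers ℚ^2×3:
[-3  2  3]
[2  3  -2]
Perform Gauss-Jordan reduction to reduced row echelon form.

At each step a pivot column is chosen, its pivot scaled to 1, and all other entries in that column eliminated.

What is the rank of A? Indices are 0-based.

rank = 2

pivot(0,0)=-3: scale R0 → (1, -2/3, -1)
  clear (1,0): R1 −= (2)R0 → (0, 13/3, 0)
pivot(1,1)=13/3: scale R1 → (0, 1, 0)
  clear (0,1): R0 −= (-2/3)R1 → (1, 0, -1)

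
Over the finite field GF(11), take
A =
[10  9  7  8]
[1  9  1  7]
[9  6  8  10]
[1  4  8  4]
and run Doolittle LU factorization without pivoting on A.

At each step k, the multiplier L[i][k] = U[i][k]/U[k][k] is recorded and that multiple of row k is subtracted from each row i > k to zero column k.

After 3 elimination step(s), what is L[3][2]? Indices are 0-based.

k=0: U[0][0]=10
  eliminate (1,0): mult=10, new row 1: (0, 7, 8, 4); set L[1][0]=10
  eliminate (2,0): mult=2, new row 2: (0, 10, 5, 5); set L[2][0]=2
  eliminate (3,0): mult=10, new row 3: (0, 2, 4, 1); set L[3][0]=10
k=1: U[1][1]=7
  eliminate (2,1): mult=3, new row 2: (0, 0, 3, 4); set L[2][1]=3
  eliminate (3,1): mult=5, new row 3: (0, 0, 8, 3); set L[3][1]=5
k=2: U[2][2]=3
  eliminate (3,2): mult=10, new row 3: (0, 0, 0, 7); set L[3][2]=10

L[3][2] = 10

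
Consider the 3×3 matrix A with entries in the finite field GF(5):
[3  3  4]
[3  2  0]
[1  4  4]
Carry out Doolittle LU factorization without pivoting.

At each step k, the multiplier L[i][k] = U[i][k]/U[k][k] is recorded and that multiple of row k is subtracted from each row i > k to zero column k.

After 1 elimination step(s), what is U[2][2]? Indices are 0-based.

U[2][2] = 1

Step 1: pivot at (0,0) is 3.
  row1 ← row1 − (1)·row0  ⇒  L[1][0]=1, U row1=(0, 4, 1)
  row2 ← row2 − (2)·row0  ⇒  L[2][0]=2, U row2=(0, 3, 1)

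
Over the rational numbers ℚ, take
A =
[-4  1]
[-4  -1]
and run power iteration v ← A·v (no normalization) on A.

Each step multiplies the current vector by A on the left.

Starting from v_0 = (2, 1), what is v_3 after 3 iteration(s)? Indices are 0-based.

v_0 = (2, 1).
v_1 = A·v_0 = (-7, -9).
v_2 = A·v_1 = (19, 37).
v_3 = A·v_2 = (-39, -113).

v_3 = (-39, -113)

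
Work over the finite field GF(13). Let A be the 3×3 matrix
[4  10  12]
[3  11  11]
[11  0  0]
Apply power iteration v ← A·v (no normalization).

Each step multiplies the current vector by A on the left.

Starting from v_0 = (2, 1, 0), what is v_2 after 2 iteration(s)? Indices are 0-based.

v_0 = (2, 1, 0).
v_1 = A·v_0 = (5, 4, 9).
v_2 = A·v_1 = (12, 2, 3).

v_2 = (12, 2, 3)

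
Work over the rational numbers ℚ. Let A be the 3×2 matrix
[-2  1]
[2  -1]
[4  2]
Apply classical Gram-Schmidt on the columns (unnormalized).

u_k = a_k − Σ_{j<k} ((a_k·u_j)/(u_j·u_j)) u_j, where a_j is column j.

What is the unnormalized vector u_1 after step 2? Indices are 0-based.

u_1 = (4/3, -4/3, 4/3)

Step 1: u_0 = a_0 = (-2, 2, 4).
Step 2: u_1 = a_1 − (1/6)·u_0 = (4/3, -4/3, 4/3).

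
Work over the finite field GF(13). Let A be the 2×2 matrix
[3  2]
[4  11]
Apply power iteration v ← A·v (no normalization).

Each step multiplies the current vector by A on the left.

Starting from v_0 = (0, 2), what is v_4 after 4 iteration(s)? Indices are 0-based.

v_4 = (12, 5)

v_0 = (0, 2).
v_1 = A·v_0 = (4, 9).
v_2 = A·v_1 = (4, 11).
v_3 = A·v_2 = (8, 7).
v_4 = A·v_3 = (12, 5).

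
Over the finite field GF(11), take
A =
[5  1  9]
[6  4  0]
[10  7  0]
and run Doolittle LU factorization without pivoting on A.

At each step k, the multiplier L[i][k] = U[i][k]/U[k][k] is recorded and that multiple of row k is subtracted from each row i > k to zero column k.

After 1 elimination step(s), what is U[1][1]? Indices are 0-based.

U[1][1] = 5

[col 0] pivot 5
  R1 -= 10*R0 → (0, 5, 9)  (L[1][0] := 10)
  R2 -= 2*R0 → (0, 5, 4)  (L[2][0] := 2)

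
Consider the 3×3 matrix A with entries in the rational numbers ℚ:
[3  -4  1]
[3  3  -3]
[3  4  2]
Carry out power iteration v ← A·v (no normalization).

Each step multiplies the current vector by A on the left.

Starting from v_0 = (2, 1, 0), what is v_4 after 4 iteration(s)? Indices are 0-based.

v_0 = (2, 1, 0).
v_1 = A·v_0 = (2, 9, 10).
v_2 = A·v_1 = (-20, 3, 62).
v_3 = A·v_2 = (-10, -237, 76).
v_4 = A·v_3 = (994, -969, -826).

v_4 = (994, -969, -826)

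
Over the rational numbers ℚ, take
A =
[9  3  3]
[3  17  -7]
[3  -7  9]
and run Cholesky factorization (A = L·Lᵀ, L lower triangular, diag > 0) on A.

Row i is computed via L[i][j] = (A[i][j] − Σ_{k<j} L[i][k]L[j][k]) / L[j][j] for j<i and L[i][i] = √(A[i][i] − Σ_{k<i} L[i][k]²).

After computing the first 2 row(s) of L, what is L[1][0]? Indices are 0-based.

L[1][0] = 1

Step 1: L[0][0] = √(9) = 3.
  L[1][0] = (3) / L[0][0] = 1.
Step 2: L[1][1] = √(16) = 4.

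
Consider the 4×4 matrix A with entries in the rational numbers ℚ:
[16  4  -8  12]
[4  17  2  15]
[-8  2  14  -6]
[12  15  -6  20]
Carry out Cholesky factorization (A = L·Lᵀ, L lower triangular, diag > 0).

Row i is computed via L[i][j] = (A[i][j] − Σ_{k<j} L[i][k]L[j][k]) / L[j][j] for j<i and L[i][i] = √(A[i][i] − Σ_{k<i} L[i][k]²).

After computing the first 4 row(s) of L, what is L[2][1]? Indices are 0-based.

L[2][1] = 1

Step 1: L[0][0] = √(16) = 4.
  L[1][0] = (4) / L[0][0] = 1.
Step 2: L[1][1] = √(16) = 4.
  L[2][0] = (-8) / L[0][0] = -2.
  L[2][1] = (4) / L[1][1] = 1.
Step 3: L[2][2] = √(9) = 3.
  L[3][0] = (12) / L[0][0] = 3.
  L[3][1] = (12) / L[1][1] = 3.
  L[3][2] = (-3) / L[2][2] = -1.
Step 4: L[3][3] = √(1) = 1.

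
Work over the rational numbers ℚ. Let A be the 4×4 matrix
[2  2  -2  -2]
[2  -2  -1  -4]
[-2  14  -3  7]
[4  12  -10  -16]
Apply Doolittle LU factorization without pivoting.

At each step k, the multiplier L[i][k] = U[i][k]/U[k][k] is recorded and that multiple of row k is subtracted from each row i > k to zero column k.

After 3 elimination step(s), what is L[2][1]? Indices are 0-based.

L[2][1] = -4

Step 1: pivot at (0,0) is 2.
  row1 ← row1 − (1)·row0  ⇒  L[1][0]=1, U row1=(0, -4, 1, -2)
  row2 ← row2 − (-1)·row0  ⇒  L[2][0]=-1, U row2=(0, 16, -5, 5)
  row3 ← row3 − (2)·row0  ⇒  L[3][0]=2, U row3=(0, 8, -6, -12)
Step 2: pivot at (1,1) is -4.
  row2 ← row2 − (-4)·row1  ⇒  L[2][1]=-4, U row2=(0, 0, -1, -3)
  row3 ← row3 − (-2)·row1  ⇒  L[3][1]=-2, U row3=(0, 0, -4, -16)
Step 3: pivot at (2,2) is -1.
  row3 ← row3 − (4)·row2  ⇒  L[3][2]=4, U row3=(0, 0, 0, -4)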